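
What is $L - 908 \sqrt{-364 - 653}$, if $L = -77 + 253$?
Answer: $176 - 2724 i \sqrt{113} \approx 176.0 - 28957.0 i$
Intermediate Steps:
$L = 176$
$L - 908 \sqrt{-364 - 653} = 176 - 908 \sqrt{-364 - 653} = 176 - 908 \sqrt{-1017} = 176 - 908 \cdot 3 i \sqrt{113} = 176 - 2724 i \sqrt{113}$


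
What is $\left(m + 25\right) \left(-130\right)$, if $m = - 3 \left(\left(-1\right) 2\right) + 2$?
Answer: $-4290$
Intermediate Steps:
$m = 8$ ($m = \left(-3\right) \left(-2\right) + 2 = 6 + 2 = 8$)
$\left(m + 25\right) \left(-130\right) = \left(8 + 25\right) \left(-130\right) = 33 \left(-130\right) = -4290$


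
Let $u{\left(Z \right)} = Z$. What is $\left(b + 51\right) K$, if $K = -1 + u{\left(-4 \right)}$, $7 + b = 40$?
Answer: $-420$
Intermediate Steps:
$b = 33$ ($b = -7 + 40 = 33$)
$K = -5$ ($K = -1 - 4 = -5$)
$\left(b + 51\right) K = \left(33 + 51\right) \left(-5\right) = 84 \left(-5\right) = -420$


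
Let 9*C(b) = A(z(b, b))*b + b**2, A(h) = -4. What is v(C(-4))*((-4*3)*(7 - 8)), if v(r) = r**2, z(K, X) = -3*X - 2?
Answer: 4096/27 ≈ 151.70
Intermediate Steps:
z(K, X) = -2 - 3*X
C(b) = -4*b/9 + b**2/9 (C(b) = (-4*b + b**2)/9 = (b**2 - 4*b)/9 = -4*b/9 + b**2/9)
v(C(-4))*((-4*3)*(7 - 8)) = ((1/9)*(-4)*(-4 - 4))**2*((-4*3)*(7 - 8)) = ((1/9)*(-4)*(-8))**2*(-12*(-1)) = (32/9)**2*12 = (1024/81)*12 = 4096/27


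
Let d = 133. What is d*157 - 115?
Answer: 20766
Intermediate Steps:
d*157 - 115 = 133*157 - 115 = 20881 - 115 = 20766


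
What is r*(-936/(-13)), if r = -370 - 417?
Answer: -56664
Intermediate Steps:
r = -787
r*(-936/(-13)) = -(-736632)/(-13) = -(-736632)*(-1)/13 = -787*72 = -56664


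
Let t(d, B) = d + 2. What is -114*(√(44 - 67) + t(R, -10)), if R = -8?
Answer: 684 - 114*I*√23 ≈ 684.0 - 546.72*I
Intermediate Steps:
t(d, B) = 2 + d
-114*(√(44 - 67) + t(R, -10)) = -114*(√(44 - 67) + (2 - 8)) = -114*(√(-23) - 6) = -114*(I*√23 - 6) = -114*(-6 + I*√23) = 684 - 114*I*√23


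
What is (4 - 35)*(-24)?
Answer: 744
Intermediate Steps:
(4 - 35)*(-24) = -31*(-24) = 744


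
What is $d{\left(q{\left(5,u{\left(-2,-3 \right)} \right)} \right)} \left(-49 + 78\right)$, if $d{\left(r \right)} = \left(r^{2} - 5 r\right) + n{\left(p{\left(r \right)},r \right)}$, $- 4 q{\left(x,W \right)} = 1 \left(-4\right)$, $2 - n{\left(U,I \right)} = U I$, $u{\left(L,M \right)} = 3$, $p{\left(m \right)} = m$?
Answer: $-87$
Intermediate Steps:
$n{\left(U,I \right)} = 2 - I U$ ($n{\left(U,I \right)} = 2 - U I = 2 - I U$)
$q{\left(x,W \right)} = 1$ ($q{\left(x,W \right)} = - \frac{1 \left(-4\right)}{4} = \left(- \frac{1}{4}\right) \left(-4\right) = 1$)
$d{\left(r \right)} = 2 - 5 r$ ($d{\left(r \right)} = \left(r^{2} - 5 r\right) - \left(-2 + r r\right) = \left(r^{2} - 5 r\right) - \left(-2 + r^{2}\right) = 2 - 5 r$)
$d{\left(q{\left(5,u{\left(-2,-3 \right)} \right)} \right)} \left(-49 + 78\right) = \left(2 - 5\right) \left(-49 + 78\right) = \left(2 - 5\right) 29 = \left(-3\right) 29 = -87$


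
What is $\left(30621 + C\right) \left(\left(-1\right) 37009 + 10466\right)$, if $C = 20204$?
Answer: $-1349047975$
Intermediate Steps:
$\left(30621 + C\right) \left(\left(-1\right) 37009 + 10466\right) = \left(30621 + 20204\right) \left(\left(-1\right) 37009 + 10466\right) = 50825 \left(-37009 + 10466\right) = 50825 \left(-26543\right) = -1349047975$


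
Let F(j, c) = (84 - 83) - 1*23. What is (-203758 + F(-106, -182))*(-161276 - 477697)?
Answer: 130209917940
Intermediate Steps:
F(j, c) = -22 (F(j, c) = 1 - 23 = -22)
(-203758 + F(-106, -182))*(-161276 - 477697) = (-203758 - 22)*(-161276 - 477697) = -203780*(-638973) = 130209917940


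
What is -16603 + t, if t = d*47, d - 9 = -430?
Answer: -36390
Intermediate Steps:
d = -421 (d = 9 - 430 = -421)
t = -19787 (t = -421*47 = -19787)
-16603 + t = -16603 - 19787 = -36390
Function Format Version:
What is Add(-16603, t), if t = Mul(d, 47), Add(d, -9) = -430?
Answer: -36390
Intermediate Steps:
d = -421 (d = Add(9, -430) = -421)
t = -19787 (t = Mul(-421, 47) = -19787)
Add(-16603, t) = Add(-16603, -19787) = -36390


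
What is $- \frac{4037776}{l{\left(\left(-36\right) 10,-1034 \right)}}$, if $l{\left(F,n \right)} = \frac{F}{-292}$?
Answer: $- \frac{147378824}{45} \approx -3.2751 \cdot 10^{6}$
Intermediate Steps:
$l{\left(F,n \right)} = - \frac{F}{292}$ ($l{\left(F,n \right)} = F \left(- \frac{1}{292}\right) = - \frac{F}{292}$)
$- \frac{4037776}{l{\left(\left(-36\right) 10,-1034 \right)}} = - \frac{4037776}{\left(- \frac{1}{292}\right) \left(\left(-36\right) 10\right)} = - \frac{4037776}{\left(- \frac{1}{292}\right) \left(-360\right)} = - \frac{4037776}{\frac{90}{73}} = \left(-4037776\right) \frac{73}{90} = - \frac{147378824}{45}$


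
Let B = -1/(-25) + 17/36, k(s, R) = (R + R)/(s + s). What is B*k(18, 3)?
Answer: 461/5400 ≈ 0.085370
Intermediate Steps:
k(s, R) = R/s (k(s, R) = (2*R)/((2*s)) = (2*R)*(1/(2*s)) = R/s)
B = 461/900 (B = -1*(-1/25) + 17*(1/36) = 1/25 + 17/36 = 461/900 ≈ 0.51222)
B*k(18, 3) = 461*(3/18)/900 = 461*(3*(1/18))/900 = (461/900)*(⅙) = 461/5400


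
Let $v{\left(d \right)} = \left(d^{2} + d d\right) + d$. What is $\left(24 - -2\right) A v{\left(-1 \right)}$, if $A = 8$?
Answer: $208$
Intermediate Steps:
$v{\left(d \right)} = d + 2 d^{2}$ ($v{\left(d \right)} = \left(d^{2} + d^{2}\right) + d = 2 d^{2} + d = d + 2 d^{2}$)
$\left(24 - -2\right) A v{\left(-1 \right)} = \left(24 - -2\right) 8 \left(- (1 + 2 \left(-1\right))\right) = \left(24 + 2\right) 8 \left(- (1 - 2)\right) = 26 \cdot 8 \left(\left(-1\right) \left(-1\right)\right) = 208 \cdot 1 = 208$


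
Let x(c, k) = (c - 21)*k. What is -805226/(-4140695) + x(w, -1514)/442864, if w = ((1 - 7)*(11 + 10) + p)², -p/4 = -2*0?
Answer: -49519291649693/916882375240 ≈ -54.008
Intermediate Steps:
p = 0 (p = -(-8)*0 = -4*0 = 0)
w = 15876 (w = ((1 - 7)*(11 + 10) + 0)² = (-6*21 + 0)² = (-126 + 0)² = (-126)² = 15876)
x(c, k) = k*(-21 + c) (x(c, k) = (-21 + c)*k = k*(-21 + c))
-805226/(-4140695) + x(w, -1514)/442864 = -805226/(-4140695) - 1514*(-21 + 15876)/442864 = -805226*(-1/4140695) - 1514*15855*(1/442864) = 805226/4140695 - 24004470*1/442864 = 805226/4140695 - 12002235/221432 = -49519291649693/916882375240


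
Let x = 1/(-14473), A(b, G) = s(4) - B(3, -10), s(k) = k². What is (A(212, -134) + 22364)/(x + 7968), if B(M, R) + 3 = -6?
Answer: 324035997/115320863 ≈ 2.8099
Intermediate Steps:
B(M, R) = -9 (B(M, R) = -3 - 6 = -9)
A(b, G) = 25 (A(b, G) = 4² - 1*(-9) = 16 + 9 = 25)
x = -1/14473 ≈ -6.9094e-5
(A(212, -134) + 22364)/(x + 7968) = (25 + 22364)/(-1/14473 + 7968) = 22389/(115320863/14473) = 22389*(14473/115320863) = 324035997/115320863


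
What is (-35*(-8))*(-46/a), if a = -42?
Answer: 920/3 ≈ 306.67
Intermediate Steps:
(-35*(-8))*(-46/a) = (-35*(-8))*(-46/(-42)) = 280*(-46*(-1/42)) = 280*(23/21) = 920/3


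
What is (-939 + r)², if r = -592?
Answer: 2343961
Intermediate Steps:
(-939 + r)² = (-939 - 592)² = (-1531)² = 2343961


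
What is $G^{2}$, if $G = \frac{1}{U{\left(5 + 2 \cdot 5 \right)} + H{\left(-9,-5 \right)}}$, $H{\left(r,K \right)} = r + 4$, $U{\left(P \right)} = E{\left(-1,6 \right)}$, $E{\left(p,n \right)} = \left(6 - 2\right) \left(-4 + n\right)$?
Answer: $\frac{1}{9} \approx 0.11111$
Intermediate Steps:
$E{\left(p,n \right)} = -16 + 4 n$ ($E{\left(p,n \right)} = 4 \left(-4 + n\right) = -16 + 4 n$)
$U{\left(P \right)} = 8$ ($U{\left(P \right)} = -16 + 4 \cdot 6 = -16 + 24 = 8$)
$H{\left(r,K \right)} = 4 + r$
$G = \frac{1}{3}$ ($G = \frac{1}{8 + \left(4 - 9\right)} = \frac{1}{8 - 5} = \frac{1}{3} \approx 0.33333$)
$G^{2} = \left(\frac{1}{3}\right)^{2} = \frac{1}{9}$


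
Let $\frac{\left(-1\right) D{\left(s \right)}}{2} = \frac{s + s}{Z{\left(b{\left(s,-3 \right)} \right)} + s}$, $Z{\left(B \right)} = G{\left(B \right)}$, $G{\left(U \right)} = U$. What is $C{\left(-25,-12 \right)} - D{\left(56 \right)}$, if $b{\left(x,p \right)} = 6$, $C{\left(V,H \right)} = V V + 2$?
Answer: $\frac{19549}{31} \approx 630.61$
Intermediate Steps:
$C{\left(V,H \right)} = 2 + V^{2}$ ($C{\left(V,H \right)} = V^{2} + 2 = 2 + V^{2}$)
$Z{\left(B \right)} = B$
$D{\left(s \right)} = - \frac{4 s}{6 + s}$ ($D{\left(s \right)} = - 2 \frac{s + s}{6 + s} = - 2 \frac{2 s}{6 + s} = - \frac{4 s}{6 + s}$)
$C{\left(-25,-12 \right)} - D{\left(56 \right)} = \left(2 + \left(-25\right)^{2}\right) - \left(-4\right) 56 \frac{1}{6 + 56} = \left(2 + 625\right) - \left(-4\right) 56 \cdot \frac{1}{62} = 627 - \left(-4\right) 56 \cdot \frac{1}{62} = 627 - - \frac{112}{31} = 627 + \frac{112}{31} = \frac{19549}{31}$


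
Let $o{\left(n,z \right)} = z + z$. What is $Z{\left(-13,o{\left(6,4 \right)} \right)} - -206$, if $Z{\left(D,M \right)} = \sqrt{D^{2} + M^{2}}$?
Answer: $206 + \sqrt{233} \approx 221.26$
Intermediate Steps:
$o{\left(n,z \right)} = 2 z$
$Z{\left(-13,o{\left(6,4 \right)} \right)} - -206 = \sqrt{\left(-13\right)^{2} + \left(2 \cdot 4\right)^{2}} - -206 = \sqrt{169 + 8^{2}} + 206 = \sqrt{169 + 64} + 206 = \sqrt{233} + 206 = 206 + \sqrt{233}$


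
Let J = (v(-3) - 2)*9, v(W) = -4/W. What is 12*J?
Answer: -72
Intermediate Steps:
J = -6 (J = (-4/(-3) - 2)*9 = (-4*(-⅓) - 2)*9 = (4/3 - 2)*9 = -⅔*9 = -6)
12*J = 12*(-6) = -72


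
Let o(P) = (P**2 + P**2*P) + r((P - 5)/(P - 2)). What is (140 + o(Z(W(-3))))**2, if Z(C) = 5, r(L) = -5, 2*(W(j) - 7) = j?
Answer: 81225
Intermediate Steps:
W(j) = 7 + j/2
o(P) = -5 + P**2 + P**3 (o(P) = (P**2 + P**2*P) - 5 = (P**2 + P**3) - 5 = -5 + P**2 + P**3)
(140 + o(Z(W(-3))))**2 = (140 + (-5 + 5**2 + 5**3))**2 = (140 + (-5 + 25 + 125))**2 = (140 + 145)**2 = 285**2 = 81225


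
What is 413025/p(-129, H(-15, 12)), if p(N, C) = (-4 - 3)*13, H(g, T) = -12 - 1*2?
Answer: -413025/91 ≈ -4538.7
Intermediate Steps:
H(g, T) = -14 (H(g, T) = -12 - 2 = -14)
p(N, C) = -91 (p(N, C) = -7*13 = -91)
413025/p(-129, H(-15, 12)) = 413025/(-91) = 413025*(-1/91) = -413025/91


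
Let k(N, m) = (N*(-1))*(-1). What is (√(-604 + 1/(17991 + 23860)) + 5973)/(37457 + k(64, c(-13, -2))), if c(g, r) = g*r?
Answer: 181/1137 + I*√117545522617/523430457 ≈ 0.15919 + 0.000655*I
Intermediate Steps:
k(N, m) = N (k(N, m) = -N*(-1) = N)
(√(-604 + 1/(17991 + 23860)) + 5973)/(37457 + k(64, c(-13, -2))) = (√(-604 + 1/(17991 + 23860)) + 5973)/(37457 + 64) = (√(-604 + 1/41851) + 5973)/37521 = (√(-604 + 1/41851) + 5973)*(1/37521) = (√(-25278003/41851) + 5973)*(1/37521) = (3*I*√117545522617/41851 + 5973)*(1/37521) = (5973 + 3*I*√117545522617/41851)*(1/37521) = 181/1137 + I*√117545522617/523430457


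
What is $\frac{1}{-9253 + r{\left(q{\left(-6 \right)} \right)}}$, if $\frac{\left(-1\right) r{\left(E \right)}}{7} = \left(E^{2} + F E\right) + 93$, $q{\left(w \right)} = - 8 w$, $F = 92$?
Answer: $- \frac{1}{56944} \approx -1.7561 \cdot 10^{-5}$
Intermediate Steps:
$r{\left(E \right)} = -651 - 644 E - 7 E^{2}$ ($r{\left(E \right)} = - 7 \left(\left(E^{2} + 92 E\right) + 93\right) = - 7 \left(93 + E^{2} + 92 E\right) = -651 - 644 E - 7 E^{2}$)
$\frac{1}{-9253 + r{\left(q{\left(-6 \right)} \right)}} = \frac{1}{-9253 - \left(651 + 16128 + 644 \left(-8\right) \left(-6\right)\right)} = \frac{1}{-9253 - \left(31563 + 16128\right)} = \frac{1}{-9253 - 47691} = \frac{1}{-56944} = - \frac{1}{56944}$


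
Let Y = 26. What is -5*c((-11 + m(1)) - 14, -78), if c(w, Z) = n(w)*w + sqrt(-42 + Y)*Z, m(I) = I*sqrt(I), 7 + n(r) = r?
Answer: -3720 + 1560*I ≈ -3720.0 + 1560.0*I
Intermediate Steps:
n(r) = -7 + r
m(I) = I**(3/2)
c(w, Z) = w*(-7 + w) + 4*I*Z (c(w, Z) = (-7 + w)*w + sqrt(-42 + 26)*Z = w*(-7 + w) + sqrt(-16)*Z = w*(-7 + w) + (4*I)*Z = w*(-7 + w) + 4*I*Z)
-5*c((-11 + m(1)) - 14, -78) = -5*(((-11 + 1**(3/2)) - 14)*(-7 + ((-11 + 1**(3/2)) - 14)) + 4*I*(-78)) = -5*(((-11 + 1) - 14)*(-7 + ((-11 + 1) - 14)) - 312*I) = -5*((-10 - 14)*(-7 + (-10 - 14)) - 312*I) = -5*(-24*(-7 - 24) - 312*I) = -5*(-24*(-31) - 312*I) = -5*(744 - 312*I) = -3720 + 1560*I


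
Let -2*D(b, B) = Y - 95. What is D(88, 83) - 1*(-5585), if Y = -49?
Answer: 5657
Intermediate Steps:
D(b, B) = 72 (D(b, B) = -(-49 - 95)/2 = -½*(-144) = 72)
D(88, 83) - 1*(-5585) = 72 - 1*(-5585) = 72 + 5585 = 5657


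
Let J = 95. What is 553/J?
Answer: 553/95 ≈ 5.8211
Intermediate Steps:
553/J = 553/95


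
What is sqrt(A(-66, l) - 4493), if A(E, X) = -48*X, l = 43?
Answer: I*sqrt(6557) ≈ 80.975*I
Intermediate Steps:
sqrt(A(-66, l) - 4493) = sqrt(-48*43 - 4493) = sqrt(-2064 - 4493) = sqrt(-6557) = I*sqrt(6557)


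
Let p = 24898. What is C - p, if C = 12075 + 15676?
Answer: 2853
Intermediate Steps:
C = 27751
C - p = 27751 - 1*24898 = 27751 - 24898 = 2853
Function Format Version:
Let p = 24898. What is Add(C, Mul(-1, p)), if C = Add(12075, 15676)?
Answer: 2853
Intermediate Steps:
C = 27751
Add(C, Mul(-1, p)) = Add(27751, Mul(-1, 24898)) = Add(27751, -24898) = 2853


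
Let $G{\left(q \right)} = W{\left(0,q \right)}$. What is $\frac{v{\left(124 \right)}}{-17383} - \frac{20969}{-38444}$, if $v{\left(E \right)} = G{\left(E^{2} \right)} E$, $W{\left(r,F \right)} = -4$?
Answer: $\frac{383572351}{668272052} \approx 0.57398$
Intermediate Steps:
$G{\left(q \right)} = -4$
$v{\left(E \right)} = - 4 E$
$\frac{v{\left(124 \right)}}{-17383} - \frac{20969}{-38444} = \frac{\left(-4\right) 124}{-17383} - \frac{20969}{-38444} = \left(-496\right) \left(- \frac{1}{17383}\right) - - \frac{20969}{38444} = \frac{496}{17383} + \frac{20969}{38444} = \frac{383572351}{668272052}$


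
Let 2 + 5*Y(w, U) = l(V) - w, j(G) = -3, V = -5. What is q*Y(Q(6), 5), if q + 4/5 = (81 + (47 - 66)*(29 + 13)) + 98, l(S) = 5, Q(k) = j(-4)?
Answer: -18594/25 ≈ -743.76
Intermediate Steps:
Q(k) = -3
Y(w, U) = 3/5 - w/5 (Y(w, U) = -2/5 + (5 - w)/5 = -2/5 + (1 - w/5) = 3/5 - w/5)
q = -3099/5 (q = -4/5 + ((81 + (47 - 66)*(29 + 13)) + 98) = -4/5 + ((81 - 19*42) + 98) = -4/5 + ((81 - 798) + 98) = -4/5 + (-717 + 98) = -4/5 - 619 = -3099/5 ≈ -619.80)
q*Y(Q(6), 5) = -3099*(3/5 - 1/5*(-3))/5 = -3099*(3/5 + 3/5)/5 = -3099/5*6/5 = -18594/25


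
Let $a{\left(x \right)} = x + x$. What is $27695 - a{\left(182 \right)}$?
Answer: $27331$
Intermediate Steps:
$a{\left(x \right)} = 2 x$
$27695 - a{\left(182 \right)} = 27695 - 2 \cdot 182 = 27695 - 364 = 27331$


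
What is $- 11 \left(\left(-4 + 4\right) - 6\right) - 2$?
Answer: $64$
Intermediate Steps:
$- 11 \left(\left(-4 + 4\right) - 6\right) - 2 = - 11 \left(0 - 6\right) - 2 = \left(-11\right) \left(-6\right) - 2 = 66 - 2 = 64$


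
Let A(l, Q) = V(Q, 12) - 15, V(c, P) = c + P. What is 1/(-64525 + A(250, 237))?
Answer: -1/64291 ≈ -1.5554e-5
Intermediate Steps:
V(c, P) = P + c
A(l, Q) = -3 + Q (A(l, Q) = (12 + Q) - 15 = -3 + Q)
1/(-64525 + A(250, 237)) = 1/(-64525 + (-3 + 237)) = 1/(-64525 + 234) = 1/(-64291) = -1/64291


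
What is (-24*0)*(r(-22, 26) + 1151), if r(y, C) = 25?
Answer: 0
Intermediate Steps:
(-24*0)*(r(-22, 26) + 1151) = (-24*0)*(25 + 1151) = 0*1176 = 0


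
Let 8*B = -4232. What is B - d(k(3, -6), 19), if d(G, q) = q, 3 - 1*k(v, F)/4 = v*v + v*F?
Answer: -548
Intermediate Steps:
k(v, F) = 12 - 4*v**2 - 4*F*v (k(v, F) = 12 - 4*(v*v + v*F) = 12 - 4*(v**2 + F*v) = 12 + (-4*v**2 - 4*F*v) = 12 - 4*v**2 - 4*F*v)
B = -529 (B = (1/8)*(-4232) = -529)
B - d(k(3, -6), 19) = -529 - 1*19 = -529 - 19 = -548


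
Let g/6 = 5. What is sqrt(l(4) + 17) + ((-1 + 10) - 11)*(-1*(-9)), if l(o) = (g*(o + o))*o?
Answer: -18 + sqrt(977) ≈ 13.257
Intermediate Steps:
g = 30 (g = 6*5 = 30)
l(o) = 60*o**2 (l(o) = (30*(o + o))*o = (30*(2*o))*o = (60*o)*o = 60*o**2)
sqrt(l(4) + 17) + ((-1 + 10) - 11)*(-1*(-9)) = sqrt(60*4**2 + 17) + ((-1 + 10) - 11)*(-1*(-9)) = sqrt(60*16 + 17) + (9 - 11)*9 = sqrt(960 + 17) - 2*9 = sqrt(977) - 18 = -18 + sqrt(977)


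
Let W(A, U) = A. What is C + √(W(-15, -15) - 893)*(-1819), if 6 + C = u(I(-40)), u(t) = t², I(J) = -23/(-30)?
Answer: -4871/900 - 3638*I*√227 ≈ -5.4122 - 54812.0*I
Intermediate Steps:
I(J) = 23/30 (I(J) = -23*(-1/30) = 23/30)
C = -4871/900 (C = -6 + (23/30)² = -6 + 529/900 = -4871/900 ≈ -5.4122)
C + √(W(-15, -15) - 893)*(-1819) = -4871/900 + √(-15 - 893)*(-1819) = -4871/900 + √(-908)*(-1819) = -4871/900 + (2*I*√227)*(-1819) = -4871/900 - 3638*I*√227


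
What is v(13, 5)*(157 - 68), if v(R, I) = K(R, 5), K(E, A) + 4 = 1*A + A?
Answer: 534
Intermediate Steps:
K(E, A) = -4 + 2*A (K(E, A) = -4 + (1*A + A) = -4 + (A + A) = -4 + 2*A)
v(R, I) = 6 (v(R, I) = -4 + 2*5 = -4 + 10 = 6)
v(13, 5)*(157 - 68) = 6*(157 - 68) = 6*89 = 534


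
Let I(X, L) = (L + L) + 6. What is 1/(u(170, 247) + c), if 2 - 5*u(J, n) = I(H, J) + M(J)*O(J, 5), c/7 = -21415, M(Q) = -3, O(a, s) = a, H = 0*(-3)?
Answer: -5/749359 ≈ -6.6724e-6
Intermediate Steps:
H = 0
I(X, L) = 6 + 2*L (I(X, L) = 2*L + 6 = 6 + 2*L)
c = -149905 (c = 7*(-21415) = -149905)
u(J, n) = -⅘ + J/5 (u(J, n) = ⅖ - ((6 + 2*J) - 3*J)/5 = ⅖ - (6 - J)/5 = ⅖ + (-6/5 + J/5) = -⅘ + J/5)
1/(u(170, 247) + c) = 1/((-⅘ + (⅕)*170) - 149905) = 1/((-⅘ + 34) - 149905) = 1/(166/5 - 149905) = 1/(-749359/5) = -5/749359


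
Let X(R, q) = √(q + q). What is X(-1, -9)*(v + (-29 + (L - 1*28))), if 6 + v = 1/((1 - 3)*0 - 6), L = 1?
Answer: -373*I*√2/2 ≈ -263.75*I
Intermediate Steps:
X(R, q) = √2*√q (X(R, q) = √(2*q) = √2*√q)
v = -37/6 (v = -6 + 1/((1 - 3)*0 - 6) = -6 + 1/(-2*0 - 6) = -6 + 1/(0 - 6) = -6 + 1/(-6) = -6 - ⅙ = -37/6 ≈ -6.1667)
X(-1, -9)*(v + (-29 + (L - 1*28))) = (√2*√(-9))*(-37/6 + (-29 + (1 - 1*28))) = (√2*(3*I))*(-37/6 + (-29 + (1 - 28))) = (3*I*√2)*(-37/6 + (-29 - 27)) = (3*I*√2)*(-37/6 - 56) = (3*I*√2)*(-373/6) = -373*I*√2/2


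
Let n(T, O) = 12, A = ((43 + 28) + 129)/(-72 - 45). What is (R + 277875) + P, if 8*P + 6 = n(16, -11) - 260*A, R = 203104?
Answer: 17317271/36 ≈ 4.8104e+5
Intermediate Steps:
A = -200/117 (A = (71 + 129)/(-117) = 200*(-1/117) = -200/117 ≈ -1.7094)
P = 2027/36 (P = -¾ + (12 - 260*(-200/117))/8 = -¾ + (12 + 4000/9)/8 = -¾ + (⅛)*(4108/9) = -¾ + 1027/18 = 2027/36 ≈ 56.306)
(R + 277875) + P = (203104 + 277875) + 2027/36 = 480979 + 2027/36 = 17317271/36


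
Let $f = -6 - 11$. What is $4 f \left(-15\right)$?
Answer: $1020$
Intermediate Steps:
$f = -17$ ($f = -6 - 11 = -17$)
$4 f \left(-15\right) = 4 \left(-17\right) \left(-15\right) = \left(-68\right) \left(-15\right) = 1020$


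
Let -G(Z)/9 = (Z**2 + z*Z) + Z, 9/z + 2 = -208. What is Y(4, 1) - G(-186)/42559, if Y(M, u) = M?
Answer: 16799921/1489565 ≈ 11.278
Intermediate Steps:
z = -3/70 (z = 9/(-2 - 208) = 9/(-210) = 9*(-1/210) = -3/70 ≈ -0.042857)
G(Z) = -9*Z**2 - 603*Z/70 (G(Z) = -9*((Z**2 - 3*Z/70) + Z) = -9*(Z**2 + 67*Z/70) = -9*Z**2 - 603*Z/70)
Y(4, 1) - G(-186)/42559 = 4 - (-9/70*(-186)*(67 + 70*(-186)))/42559 = 4 - (-9/70*(-186)*(67 - 13020))/42559 = 4 - (-9/70*(-186)*(-12953))/42559 = 4 - (-10841661)/(35*42559) = 4 - 1*(-10841661/1489565) = 4 + 10841661/1489565 = 16799921/1489565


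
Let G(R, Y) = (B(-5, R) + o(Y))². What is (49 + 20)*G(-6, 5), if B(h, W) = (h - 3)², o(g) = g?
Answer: 328509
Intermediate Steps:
B(h, W) = (-3 + h)²
G(R, Y) = (64 + Y)² (G(R, Y) = ((-3 - 5)² + Y)² = ((-8)² + Y)² = (64 + Y)²)
(49 + 20)*G(-6, 5) = (49 + 20)*(64 + 5)² = 69*69² = 69*4761 = 328509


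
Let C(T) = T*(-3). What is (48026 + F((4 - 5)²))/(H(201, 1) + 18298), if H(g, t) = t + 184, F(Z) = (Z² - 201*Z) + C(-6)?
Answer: 15948/6161 ≈ 2.5885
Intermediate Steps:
C(T) = -3*T
F(Z) = 18 + Z² - 201*Z (F(Z) = (Z² - 201*Z) - 3*(-6) = (Z² - 201*Z) + 18 = 18 + Z² - 201*Z)
H(g, t) = 184 + t
(48026 + F((4 - 5)²))/(H(201, 1) + 18298) = (48026 + (18 + ((4 - 5)²)² - 201*(4 - 5)²))/((184 + 1) + 18298) = (48026 + (18 + ((-1)²)² - 201*(-1)²))/(185 + 18298) = (48026 + (18 + 1² - 201*1))/18483 = (48026 + (18 + 1 - 201))*(1/18483) = (48026 - 182)*(1/18483) = 47844*(1/18483) = 15948/6161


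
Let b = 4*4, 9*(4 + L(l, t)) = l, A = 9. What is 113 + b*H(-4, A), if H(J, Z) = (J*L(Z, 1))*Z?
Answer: 1841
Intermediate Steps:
L(l, t) = -4 + l/9
H(J, Z) = J*Z*(-4 + Z/9) (H(J, Z) = (J*(-4 + Z/9))*Z = J*Z*(-4 + Z/9))
b = 16
113 + b*H(-4, A) = 113 + 16*((⅑)*(-4)*9*(-36 + 9)) = 113 + 16*((⅑)*(-4)*9*(-27)) = 113 + 16*108 = 113 + 1728 = 1841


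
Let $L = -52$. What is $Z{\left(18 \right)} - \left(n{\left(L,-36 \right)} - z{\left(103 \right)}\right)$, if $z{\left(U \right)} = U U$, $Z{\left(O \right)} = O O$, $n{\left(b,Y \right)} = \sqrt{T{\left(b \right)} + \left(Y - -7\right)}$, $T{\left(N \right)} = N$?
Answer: $10933 - 9 i \approx 10933.0 - 9.0 i$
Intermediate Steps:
$n{\left(b,Y \right)} = \sqrt{7 + Y + b}$ ($n{\left(b,Y \right)} = \sqrt{b + \left(Y - -7\right)} = \sqrt{b + \left(Y + 7\right)} = \sqrt{b + \left(7 + Y\right)} = \sqrt{7 + Y + b}$)
$Z{\left(O \right)} = O^{2}$
$z{\left(U \right)} = U^{2}$
$Z{\left(18 \right)} - \left(n{\left(L,-36 \right)} - z{\left(103 \right)}\right) = 18^{2} - \left(\sqrt{7 - 36 - 52} - 103^{2}\right) = 324 - \left(\sqrt{-81} - 10609\right) = 324 - \left(9 i - 10609\right) = 324 - \left(-10609 + 9 i\right) = 324 + \left(10609 - 9 i\right) = 10933 - 9 i$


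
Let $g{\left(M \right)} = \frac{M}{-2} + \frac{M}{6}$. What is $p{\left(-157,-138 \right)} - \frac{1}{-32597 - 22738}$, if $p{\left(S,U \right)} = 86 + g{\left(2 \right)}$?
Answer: $\frac{4721921}{55335} \approx 85.333$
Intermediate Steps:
$g{\left(M \right)} = - \frac{M}{3}$ ($g{\left(M \right)} = M \left(- \frac{1}{2}\right) + M \frac{1}{6} = - \frac{M}{2} + \frac{M}{6} = - \frac{M}{3}$)
$p{\left(S,U \right)} = \frac{256}{3}$ ($p{\left(S,U \right)} = 86 - \frac{2}{3} = \frac{256}{3}$)
$p{\left(-157,-138 \right)} - \frac{1}{-32597 - 22738} = \frac{256}{3} - \frac{1}{-32597 - 22738} = \frac{256}{3} - \frac{1}{-55335} = \frac{256}{3} - - \frac{1}{55335} = \frac{256}{3} + \frac{1}{55335} = \frac{4721921}{55335}$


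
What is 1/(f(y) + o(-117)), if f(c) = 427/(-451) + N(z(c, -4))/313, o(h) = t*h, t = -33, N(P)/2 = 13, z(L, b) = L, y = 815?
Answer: 141163/544908418 ≈ 0.00025906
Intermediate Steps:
N(P) = 26 (N(P) = 2*13 = 26)
o(h) = -33*h
f(c) = -121925/141163 (f(c) = 427/(-451) + 26/313 = 427*(-1/451) + 26*(1/313) = -427/451 + 26/313 = -121925/141163)
1/(f(y) + o(-117)) = 1/(-121925/141163 - 33*(-117)) = 1/(-121925/141163 + 3861) = 1/(544908418/141163) = 141163/544908418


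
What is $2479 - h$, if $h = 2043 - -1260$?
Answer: $-824$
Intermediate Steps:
$h = 3303$ ($h = 2043 + 1260 = 3303$)
$2479 - h = 2479 - 3303 = -824$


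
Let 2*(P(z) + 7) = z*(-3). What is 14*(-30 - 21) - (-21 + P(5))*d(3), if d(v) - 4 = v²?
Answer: -505/2 ≈ -252.50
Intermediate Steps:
d(v) = 4 + v²
P(z) = -7 - 3*z/2 (P(z) = -7 + (z*(-3))/2 = -7 + (-3*z)/2 = -7 - 3*z/2)
14*(-30 - 21) - (-21 + P(5))*d(3) = 14*(-30 - 21) - (-21 + (-7 - 3/2*5))*(4 + 3²) = 14*(-51) - (-21 + (-7 - 15/2))*(4 + 9) = -714 - (-21 - 29/2)*13 = -714 - (-71)*13/2 = -714 - 1*(-923/2) = -714 + 923/2 = -505/2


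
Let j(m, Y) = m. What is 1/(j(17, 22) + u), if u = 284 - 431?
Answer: -1/130 ≈ -0.0076923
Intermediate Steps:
u = -147
1/(j(17, 22) + u) = 1/(17 - 147) = 1/(-130) = -1/130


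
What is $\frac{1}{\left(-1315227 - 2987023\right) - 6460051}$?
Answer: $- \frac{1}{10762301} \approx -9.2917 \cdot 10^{-8}$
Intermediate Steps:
$\frac{1}{\left(-1315227 - 2987023\right) - 6460051} = \frac{1}{-4302250 - 6460051} = \frac{1}{-10762301} = - \frac{1}{10762301}$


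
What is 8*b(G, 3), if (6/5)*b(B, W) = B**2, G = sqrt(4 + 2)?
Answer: 40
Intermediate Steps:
G = sqrt(6) ≈ 2.4495
b(B, W) = 5*B**2/6
8*b(G, 3) = 8*(5*(sqrt(6))**2/6) = 8*((5/6)*6) = 8*5 = 40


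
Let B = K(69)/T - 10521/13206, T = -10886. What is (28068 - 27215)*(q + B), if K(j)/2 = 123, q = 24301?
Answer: 496645960122667/23960086 ≈ 2.0728e+7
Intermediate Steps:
K(j) = 246 (K(j) = 2*123 = 246)
B = -19630047/23960086 (B = 246/(-10886) - 10521/13206 = 246*(-1/10886) - 10521*1/13206 = -123/5443 - 3507/4402 = -19630047/23960086 ≈ -0.81928)
(28068 - 27215)*(q + B) = (28068 - 27215)*(24301 - 19630047/23960086) = 853*(582234419839/23960086) = 496645960122667/23960086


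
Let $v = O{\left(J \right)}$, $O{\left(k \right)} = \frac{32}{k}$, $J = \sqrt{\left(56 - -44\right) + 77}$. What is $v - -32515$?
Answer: $32515 + \frac{32 \sqrt{177}}{177} \approx 32517.0$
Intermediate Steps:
$J = \sqrt{177}$ ($J = \sqrt{\left(56 + 44\right) + 77} = \sqrt{100 + 77} = \sqrt{177} \approx 13.304$)
$v = \frac{32 \sqrt{177}}{177}$ ($v = \frac{32}{\sqrt{177}} = 32 \frac{\sqrt{177}}{177} = \frac{32 \sqrt{177}}{177} \approx 2.4053$)
$v - -32515 = \frac{32 \sqrt{177}}{177} - -32515 = \frac{32 \sqrt{177}}{177} + 32515 = 32515 + \frac{32 \sqrt{177}}{177}$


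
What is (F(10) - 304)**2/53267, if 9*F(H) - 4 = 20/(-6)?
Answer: 67338436/38831643 ≈ 1.7341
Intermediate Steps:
F(H) = 2/27 (F(H) = 4/9 + (20/(-6))/9 = 4/9 + (20*(-1/6))/9 = 4/9 + (1/9)*(-10/3) = 4/9 - 10/27 = 2/27)
(F(10) - 304)**2/53267 = (2/27 - 304)**2/53267 = (-8206/27)**2*(1/53267) = (67338436/729)*(1/53267) = 67338436/38831643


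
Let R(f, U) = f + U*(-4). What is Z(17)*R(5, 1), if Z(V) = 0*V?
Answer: 0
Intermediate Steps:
R(f, U) = f - 4*U
Z(V) = 0
Z(17)*R(5, 1) = 0*(5 - 4*1) = 0*(5 - 4) = 0*1 = 0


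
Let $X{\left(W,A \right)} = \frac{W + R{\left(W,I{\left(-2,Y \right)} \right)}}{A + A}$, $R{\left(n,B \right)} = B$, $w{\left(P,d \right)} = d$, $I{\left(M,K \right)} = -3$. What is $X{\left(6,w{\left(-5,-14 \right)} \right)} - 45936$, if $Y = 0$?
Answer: $- \frac{1286211}{28} \approx -45936.0$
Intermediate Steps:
$X{\left(W,A \right)} = \frac{-3 + W}{2 A}$ ($X{\left(W,A \right)} = \frac{W - 3}{A + A} = \frac{-3 + W}{2 A}$)
$X{\left(6,w{\left(-5,-14 \right)} \right)} - 45936 = \frac{-3 + 6}{2 \left(-14\right)} - 45936 = \frac{1}{2} \left(- \frac{1}{14}\right) 3 - 45936 = - \frac{3}{28} - 45936 = - \frac{1286211}{28}$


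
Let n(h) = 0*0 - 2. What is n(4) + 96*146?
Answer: 14014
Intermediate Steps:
n(h) = -2 (n(h) = 0 - 2 = -2)
n(4) + 96*146 = -2 + 96*146 = -2 + 14016 = 14014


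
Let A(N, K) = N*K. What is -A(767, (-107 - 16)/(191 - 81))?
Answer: 94341/110 ≈ 857.65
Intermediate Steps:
A(N, K) = K*N
-A(767, (-107 - 16)/(191 - 81)) = -(-107 - 16)/(191 - 81)*767 = -(-123/110)*767 = -(-123*1/110)*767 = -(-123)*767/110 = -1*(-94341/110) = 94341/110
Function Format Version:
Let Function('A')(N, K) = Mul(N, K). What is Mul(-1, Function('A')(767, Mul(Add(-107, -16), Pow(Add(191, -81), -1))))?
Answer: Rational(94341, 110) ≈ 857.65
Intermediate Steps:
Function('A')(N, K) = Mul(K, N)
Mul(-1, Function('A')(767, Mul(Add(-107, -16), Pow(Add(191, -81), -1)))) = Mul(-1, Mul(Mul(Add(-107, -16), Pow(Add(191, -81), -1)), 767)) = Mul(-1, Mul(Mul(-123, Pow(110, -1)), 767)) = Mul(-1, Mul(Mul(-123, Rational(1, 110)), 767)) = Mul(-1, Mul(Rational(-123, 110), 767)) = Mul(-1, Rational(-94341, 110)) = Rational(94341, 110)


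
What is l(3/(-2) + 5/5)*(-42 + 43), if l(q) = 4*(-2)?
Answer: -8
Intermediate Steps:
l(q) = -8
l(3/(-2) + 5/5)*(-42 + 43) = -8*(-42 + 43) = -8*1 = -8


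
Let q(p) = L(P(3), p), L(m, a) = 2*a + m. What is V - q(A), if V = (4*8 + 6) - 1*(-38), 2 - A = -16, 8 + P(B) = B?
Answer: 45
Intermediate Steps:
P(B) = -8 + B
A = 18 (A = 2 - 1*(-16) = 2 + 16 = 18)
V = 76 (V = (32 + 6) + 38 = 38 + 38 = 76)
L(m, a) = m + 2*a
q(p) = -5 + 2*p (q(p) = (-8 + 3) + 2*p = -5 + 2*p)
V - q(A) = 76 - (-5 + 2*18) = 76 - (-5 + 36) = 76 - 1*31 = 76 - 31 = 45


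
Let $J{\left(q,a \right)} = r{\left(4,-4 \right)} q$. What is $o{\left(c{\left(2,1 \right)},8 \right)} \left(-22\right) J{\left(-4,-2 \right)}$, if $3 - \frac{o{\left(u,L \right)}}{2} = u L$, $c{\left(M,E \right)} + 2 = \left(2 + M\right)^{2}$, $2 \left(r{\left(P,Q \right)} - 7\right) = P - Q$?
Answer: $-211024$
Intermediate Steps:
$r{\left(P,Q \right)} = 7 + \frac{P}{2} - \frac{Q}{2}$ ($r{\left(P,Q \right)} = 7 + \frac{P - Q}{2} = 7 + \left(\frac{P}{2} - \frac{Q}{2}\right) = 7 + \frac{P}{2} - \frac{Q}{2}$)
$J{\left(q,a \right)} = 11 q$ ($J{\left(q,a \right)} = \left(7 + \frac{1}{2} \cdot 4 - -2\right) q = \left(7 + 2 + 2\right) q = 11 q$)
$c{\left(M,E \right)} = -2 + \left(2 + M\right)^{2}$
$o{\left(u,L \right)} = 6 - 2 L u$ ($o{\left(u,L \right)} = 6 - 2 u L = 6 - 2 L u$)
$o{\left(c{\left(2,1 \right)},8 \right)} \left(-22\right) J{\left(-4,-2 \right)} = \left(6 - 16 \left(-2 + \left(2 + 2\right)^{2}\right)\right) \left(-22\right) 11 \left(-4\right) = \left(6 - 16 \left(-2 + 4^{2}\right)\right) \left(-22\right) \left(-44\right) = \left(6 - 16 \left(-2 + 16\right)\right) \left(-22\right) \left(-44\right) = \left(6 - 16 \cdot 14\right) \left(-22\right) \left(-44\right) = \left(6 - 224\right) \left(-22\right) \left(-44\right) = \left(-218\right) \left(-22\right) \left(-44\right) = 4796 \left(-44\right) = -211024$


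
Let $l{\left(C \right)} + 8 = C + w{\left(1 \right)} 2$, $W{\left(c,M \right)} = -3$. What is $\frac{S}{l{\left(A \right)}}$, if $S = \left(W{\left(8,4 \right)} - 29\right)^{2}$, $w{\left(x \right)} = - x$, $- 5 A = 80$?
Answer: $- \frac{512}{13} \approx -39.385$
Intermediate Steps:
$A = -16$ ($A = \left(- \frac{1}{5}\right) 80 = -16$)
$l{\left(C \right)} = -10 + C$ ($l{\left(C \right)} = -8 + \left(C + \left(-1\right) 1 \cdot 2\right) = -8 + \left(C - 2\right) = -8 + \left(-2 + C\right) = -10 + C$)
$S = 1024$ ($S = \left(-3 - 29\right)^{2} = \left(-32\right)^{2} = 1024$)
$\frac{S}{l{\left(A \right)}} = \frac{1024}{-10 - 16} = \frac{1024}{-26} = 1024 \left(- \frac{1}{26}\right) = - \frac{512}{13}$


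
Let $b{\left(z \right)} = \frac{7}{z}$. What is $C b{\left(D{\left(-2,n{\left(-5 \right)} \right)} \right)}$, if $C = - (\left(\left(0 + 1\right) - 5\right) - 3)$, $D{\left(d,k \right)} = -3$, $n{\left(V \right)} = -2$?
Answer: $- \frac{49}{3} \approx -16.333$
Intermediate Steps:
$C = 7$ ($C = - (\left(1 - 5\right) - 3) = - (-4 - 3) = \left(-1\right) \left(-7\right) = 7$)
$C b{\left(D{\left(-2,n{\left(-5 \right)} \right)} \right)} = 7 \frac{7}{-3} = 7 \cdot 7 \left(- \frac{1}{3}\right) = 7 \left(- \frac{7}{3}\right) = - \frac{49}{3}$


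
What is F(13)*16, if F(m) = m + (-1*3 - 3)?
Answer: 112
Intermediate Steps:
F(m) = -6 + m (F(m) = m + (-3 - 3) = m - 6 = -6 + m)
F(13)*16 = (-6 + 13)*16 = 7*16 = 112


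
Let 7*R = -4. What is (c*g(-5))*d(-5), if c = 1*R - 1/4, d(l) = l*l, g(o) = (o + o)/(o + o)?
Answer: -575/28 ≈ -20.536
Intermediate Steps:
g(o) = 1 (g(o) = (2*o)/((2*o)) = (2*o)*(1/(2*o)) = 1)
R = -4/7 (R = (⅐)*(-4) = -4/7 ≈ -0.57143)
d(l) = l²
c = -23/28 (c = 1*(-4/7) - 1/4 = -4/7 - 1*¼ = -4/7 - ¼ = -23/28 ≈ -0.82143)
(c*g(-5))*d(-5) = -23/28*1*(-5)² = -23/28*25 = -575/28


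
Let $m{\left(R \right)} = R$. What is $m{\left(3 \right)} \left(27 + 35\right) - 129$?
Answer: $57$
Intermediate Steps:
$m{\left(3 \right)} \left(27 + 35\right) - 129 = 3 \left(27 + 35\right) - 129 = 3 \cdot 62 - 129 = 186 - 129 = 57$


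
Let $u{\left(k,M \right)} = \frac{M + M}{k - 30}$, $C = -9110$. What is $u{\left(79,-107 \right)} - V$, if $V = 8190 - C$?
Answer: $- \frac{847914}{49} \approx -17304.0$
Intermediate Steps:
$V = 17300$ ($V = 8190 - -9110 = 8190 + 9110 = 17300$)
$u{\left(k,M \right)} = \frac{2 M}{-30 + k}$
$u{\left(79,-107 \right)} - V = 2 \left(-107\right) \frac{1}{-30 + 79} - 17300 = 2 \left(-107\right) \frac{1}{49} - 17300 = - \frac{214}{49} - 17300 = - \frac{847914}{49}$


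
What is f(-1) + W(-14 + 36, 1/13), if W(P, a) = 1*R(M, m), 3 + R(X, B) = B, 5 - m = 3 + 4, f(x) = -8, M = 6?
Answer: -13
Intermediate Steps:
m = -2 (m = 5 - (3 + 4) = 5 - 1*7 = 5 - 7 = -2)
R(X, B) = -3 + B
W(P, a) = -5 (W(P, a) = 1*(-3 - 2) = 1*(-5) = -5)
f(-1) + W(-14 + 36, 1/13) = -8 - 5 = -13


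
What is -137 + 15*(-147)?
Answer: -2342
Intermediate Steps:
-137 + 15*(-147) = -137 - 2205 = -2342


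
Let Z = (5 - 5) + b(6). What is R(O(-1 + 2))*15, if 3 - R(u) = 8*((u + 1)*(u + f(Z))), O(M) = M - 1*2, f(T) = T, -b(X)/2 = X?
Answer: 45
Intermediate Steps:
b(X) = -2*X
Z = -12 (Z = (5 - 5) - 2*6 = 0 - 12 = -12)
O(M) = -2 + M (O(M) = M - 2 = -2 + M)
R(u) = 3 - 8*(1 + u)*(-12 + u) (R(u) = 3 - 8*(u + 1)*(u - 12) = 3 - 8*(1 + u)*(-12 + u))
R(O(-1 + 2))*15 = (99 - 8*(-2 + (-1 + 2))² + 88*(-2 + (-1 + 2)))*15 = (99 - 8*(-2 + 1)² + 88*(-2 + 1))*15 = (99 - 8*(-1)² + 88*(-1))*15 = (99 - 8*1 - 88)*15 = (99 - 8 - 88)*15 = 3*15 = 45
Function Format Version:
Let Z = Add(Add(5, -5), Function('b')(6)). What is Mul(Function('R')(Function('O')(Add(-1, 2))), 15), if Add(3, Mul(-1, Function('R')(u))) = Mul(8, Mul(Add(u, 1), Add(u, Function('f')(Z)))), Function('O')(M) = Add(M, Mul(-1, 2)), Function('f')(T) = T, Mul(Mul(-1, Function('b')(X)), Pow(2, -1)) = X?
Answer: 45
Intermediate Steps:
Function('b')(X) = Mul(-2, X)
Z = -12 (Z = Add(Add(5, -5), Mul(-2, 6)) = Add(0, -12) = -12)
Function('O')(M) = Add(-2, M) (Function('O')(M) = Add(M, -2) = Add(-2, M))
Function('R')(u) = Add(3, Mul(-8, Add(1, u), Add(-12, u))) (Function('R')(u) = Add(3, Mul(-1, Mul(8, Mul(Add(u, 1), Add(u, -12))))) = Add(3, Mul(-1, Mul(8, Mul(Add(1, u), Add(-12, u))))) = Add(3, Mul(-1, Mul(8, Add(1, u), Add(-12, u)))) = Add(3, Mul(-8, Add(1, u), Add(-12, u))))
Mul(Function('R')(Function('O')(Add(-1, 2))), 15) = Mul(Add(99, Mul(-8, Pow(Add(-2, Add(-1, 2)), 2)), Mul(88, Add(-2, Add(-1, 2)))), 15) = Mul(Add(99, Mul(-8, Pow(Add(-2, 1), 2)), Mul(88, Add(-2, 1))), 15) = Mul(Add(99, Mul(-8, Pow(-1, 2)), Mul(88, -1)), 15) = Mul(Add(99, Mul(-8, 1), -88), 15) = Mul(Add(99, -8, -88), 15) = Mul(3, 15) = 45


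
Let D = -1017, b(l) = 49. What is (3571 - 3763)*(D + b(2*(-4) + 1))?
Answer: 185856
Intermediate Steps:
(3571 - 3763)*(D + b(2*(-4) + 1)) = (3571 - 3763)*(-1017 + 49) = -192*(-968) = 185856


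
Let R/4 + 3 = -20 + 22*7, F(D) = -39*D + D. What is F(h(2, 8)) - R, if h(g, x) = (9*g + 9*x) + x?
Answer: -4248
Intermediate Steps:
h(g, x) = 9*g + 10*x
F(D) = -38*D
R = 524 (R = -12 + 4*(-20 + 22*7) = -12 + 4*(-20 + 154) = -12 + 4*134 = -12 + 536 = 524)
F(h(2, 8)) - R = -38*(9*2 + 10*8) - 1*524 = -38*(18 + 80) - 524 = -38*98 - 524 = -3724 - 524 = -4248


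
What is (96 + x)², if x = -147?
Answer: 2601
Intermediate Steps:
(96 + x)² = (96 - 147)² = (-51)² = 2601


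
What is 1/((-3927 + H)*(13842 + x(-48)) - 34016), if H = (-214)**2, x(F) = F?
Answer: 1/577506970 ≈ 1.7316e-9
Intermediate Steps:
H = 45796
1/((-3927 + H)*(13842 + x(-48)) - 34016) = 1/((-3927 + 45796)*(13842 - 48) - 34016) = 1/(41869*13794 - 34016) = 1/(577540986 - 34016) = 1/577506970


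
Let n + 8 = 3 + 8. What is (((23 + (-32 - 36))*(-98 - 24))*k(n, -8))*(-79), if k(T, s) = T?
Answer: -1301130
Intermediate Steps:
n = 3 (n = -8 + (3 + 8) = -8 + 11 = 3)
(((23 + (-32 - 36))*(-98 - 24))*k(n, -8))*(-79) = (((23 + (-32 - 36))*(-98 - 24))*3)*(-79) = (((23 - 68)*(-122))*3)*(-79) = (-45*(-122)*3)*(-79) = (5490*3)*(-79) = 16470*(-79) = -1301130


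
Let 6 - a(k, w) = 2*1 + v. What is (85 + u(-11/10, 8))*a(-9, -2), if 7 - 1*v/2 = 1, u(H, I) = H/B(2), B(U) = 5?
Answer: -16956/25 ≈ -678.24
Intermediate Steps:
u(H, I) = H/5
v = 12 (v = 14 - 2*1 = 14 - 2 = 12)
a(k, w) = -8 (a(k, w) = 6 - (2*1 + 12) = 6 - (2 + 12) = 6 - 1*14 = 6 - 14 = -8)
(85 + u(-11/10, 8))*a(-9, -2) = (85 + (-11/10)/5)*(-8) = (85 + (-11*1/10)/5)*(-8) = (85 + (1/5)*(-11/10))*(-8) = (85 - 11/50)*(-8) = (4239/50)*(-8) = -16956/25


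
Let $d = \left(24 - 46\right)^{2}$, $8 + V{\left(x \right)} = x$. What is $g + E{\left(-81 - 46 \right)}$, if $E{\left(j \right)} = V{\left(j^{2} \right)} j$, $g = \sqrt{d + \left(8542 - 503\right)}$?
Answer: $-2047367 + 3 \sqrt{947} \approx -2.0473 \cdot 10^{6}$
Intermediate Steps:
$V{\left(x \right)} = -8 + x$
$d = 484$ ($d = \left(-22\right)^{2} = 484$)
$g = 3 \sqrt{947}$ ($g = \sqrt{484 + \left(8542 - 503\right)} = \sqrt{484 + 8039} = \sqrt{8523} = 3 \sqrt{947} \approx 92.32$)
$E{\left(j \right)} = j \left(-8 + j^{2}\right)$ ($E{\left(j \right)} = \left(-8 + j^{2}\right) j = j \left(-8 + j^{2}\right)$)
$g + E{\left(-81 - 46 \right)} = 3 \sqrt{947} + \left(-81 - 46\right) \left(-8 + \left(-81 - 46\right)^{2}\right) = 3 \sqrt{947} - 127 \left(-8 + \left(-127\right)^{2}\right) = 3 \sqrt{947} - 127 \left(-8 + 16129\right) = 3 \sqrt{947} - 2047367 = -2047367 + 3 \sqrt{947}$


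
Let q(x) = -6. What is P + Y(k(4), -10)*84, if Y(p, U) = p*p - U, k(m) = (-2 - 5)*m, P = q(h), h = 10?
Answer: 66690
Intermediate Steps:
P = -6
k(m) = -7*m
Y(p, U) = p² - U
P + Y(k(4), -10)*84 = -6 + ((-7*4)² - 1*(-10))*84 = -6 + ((-28)² + 10)*84 = -6 + (784 + 10)*84 = -6 + 794*84 = -6 + 66696 = 66690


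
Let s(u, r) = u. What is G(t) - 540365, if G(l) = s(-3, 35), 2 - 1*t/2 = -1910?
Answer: -540368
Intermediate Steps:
t = 3824 (t = 4 - 2*(-1910) = 4 + 3820 = 3824)
G(l) = -3
G(t) - 540365 = -3 - 540365 = -540368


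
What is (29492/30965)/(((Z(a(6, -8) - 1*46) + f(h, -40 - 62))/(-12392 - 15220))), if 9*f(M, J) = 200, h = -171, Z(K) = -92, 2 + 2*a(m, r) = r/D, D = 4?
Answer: 1832249484/4861505 ≈ 376.89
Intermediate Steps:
a(m, r) = -1 + r/8 (a(m, r) = -1 + (r/4)/2 = -1 + r/8)
f(M, J) = 200/9 (f(M, J) = (⅑)*200 = 200/9)
(29492/30965)/(((Z(a(6, -8) - 1*46) + f(h, -40 - 62))/(-12392 - 15220))) = (29492/30965)/(((-92 + 200/9)/(-12392 - 15220))) = (29492*(1/30965))/((-628/9/(-27612))) = 29492/(30965*((-628/9*(-1/27612)))) = 29492/(30965*(157/62127)) = (29492/30965)*(62127/157) = 1832249484/4861505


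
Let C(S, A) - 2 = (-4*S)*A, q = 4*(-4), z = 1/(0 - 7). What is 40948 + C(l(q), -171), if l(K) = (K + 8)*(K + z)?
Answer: 904986/7 ≈ 1.2928e+5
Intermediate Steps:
z = -⅐ (z = 1/(-7) = -⅐ ≈ -0.14286)
q = -16
l(K) = (8 + K)*(-⅐ + K) (l(K) = (K + 8)*(K - ⅐) = (8 + K)*(-⅐ + K))
C(S, A) = 2 - 4*A*S (C(S, A) = 2 + (-4*S)*A = 2 - 4*A*S)
40948 + C(l(q), -171) = 40948 + (2 - 4*(-171)*(-8/7 + (-16)² + (55/7)*(-16))) = 40948 + (2 - 4*(-171)*(-8/7 + 256 - 880/7)) = 40948 + (2 - 4*(-171)*904/7) = 40948 + (2 + 618336/7) = 40948 + 618350/7 = 904986/7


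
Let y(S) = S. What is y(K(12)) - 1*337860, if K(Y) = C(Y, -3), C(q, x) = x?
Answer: -337863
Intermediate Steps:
K(Y) = -3
y(K(12)) - 1*337860 = -3 - 1*337860 = -3 - 337860 = -337863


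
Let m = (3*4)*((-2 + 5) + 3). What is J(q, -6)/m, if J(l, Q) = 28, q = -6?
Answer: 7/18 ≈ 0.38889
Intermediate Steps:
m = 72 (m = 12*(3 + 3) = 12*6 = 72)
J(q, -6)/m = 28/72 = 28*(1/72) = 7/18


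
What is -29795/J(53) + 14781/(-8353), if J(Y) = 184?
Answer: -251597339/1536952 ≈ -163.70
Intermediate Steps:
-29795/J(53) + 14781/(-8353) = -29795/184 + 14781/(-8353) = -29795*1/184 + 14781*(-1/8353) = -29795/184 - 14781/8353 = -251597339/1536952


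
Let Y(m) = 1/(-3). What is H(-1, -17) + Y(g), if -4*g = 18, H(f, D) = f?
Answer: -4/3 ≈ -1.3333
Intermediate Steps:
g = -9/2 (g = -¼*18 = -9/2 ≈ -4.5000)
Y(m) = -⅓
H(-1, -17) + Y(g) = -1 - ⅓ = -4/3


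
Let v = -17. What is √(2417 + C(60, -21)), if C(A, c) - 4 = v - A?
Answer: 2*√586 ≈ 48.415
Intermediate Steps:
C(A, c) = -13 - A (C(A, c) = 4 + (-17 - A) = -13 - A)
√(2417 + C(60, -21)) = √(2417 + (-13 - 1*60)) = √(2417 + (-13 - 60)) = √(2417 - 73) = √2344 = 2*√586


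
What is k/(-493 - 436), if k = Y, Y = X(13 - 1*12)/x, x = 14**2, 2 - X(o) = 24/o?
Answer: 11/91042 ≈ 0.00012082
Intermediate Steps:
X(o) = 2 - 24/o
x = 196
Y = -11/98 (Y = (2 - 24/(13 - 1*12))/196 = (2 - 24/(13 - 12))*(1/196) = (2 - 24/1)*(1/196) = (2 - 24*1)*(1/196) = (2 - 24)*(1/196) = -22*1/196 = -11/98 ≈ -0.11224)
k = -11/98 ≈ -0.11224
k/(-493 - 436) = -11/(98*(-493 - 436)) = -11/98/(-929) = -11/98*(-1/929) = 11/91042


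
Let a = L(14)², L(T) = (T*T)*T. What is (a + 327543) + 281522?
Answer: 8138601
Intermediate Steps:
L(T) = T³ (L(T) = T²*T = T³)
a = 7529536 (a = (14³)² = 2744² = 7529536)
(a + 327543) + 281522 = (7529536 + 327543) + 281522 = 7857079 + 281522 = 8138601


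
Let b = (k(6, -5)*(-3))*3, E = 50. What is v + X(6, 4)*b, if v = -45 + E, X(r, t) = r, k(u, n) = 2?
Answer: -103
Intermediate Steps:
v = 5 (v = -45 + 50 = 5)
b = -18 (b = (2*(-3))*3 = -6*3 = -18)
v + X(6, 4)*b = 5 + 6*(-18) = 5 - 108 = -103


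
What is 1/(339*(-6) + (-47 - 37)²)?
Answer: 1/5022 ≈ 0.00019912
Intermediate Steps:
1/(339*(-6) + (-47 - 37)²) = 1/(-2034 + (-84)²) = 1/(-2034 + 7056) = 1/5022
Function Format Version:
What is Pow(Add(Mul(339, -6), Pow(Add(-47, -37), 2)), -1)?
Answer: Rational(1, 5022) ≈ 0.00019912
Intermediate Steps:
Pow(Add(Mul(339, -6), Pow(Add(-47, -37), 2)), -1) = Pow(Add(-2034, Pow(-84, 2)), -1) = Pow(Add(-2034, 7056), -1) = Pow(5022, -1) = Rational(1, 5022)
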